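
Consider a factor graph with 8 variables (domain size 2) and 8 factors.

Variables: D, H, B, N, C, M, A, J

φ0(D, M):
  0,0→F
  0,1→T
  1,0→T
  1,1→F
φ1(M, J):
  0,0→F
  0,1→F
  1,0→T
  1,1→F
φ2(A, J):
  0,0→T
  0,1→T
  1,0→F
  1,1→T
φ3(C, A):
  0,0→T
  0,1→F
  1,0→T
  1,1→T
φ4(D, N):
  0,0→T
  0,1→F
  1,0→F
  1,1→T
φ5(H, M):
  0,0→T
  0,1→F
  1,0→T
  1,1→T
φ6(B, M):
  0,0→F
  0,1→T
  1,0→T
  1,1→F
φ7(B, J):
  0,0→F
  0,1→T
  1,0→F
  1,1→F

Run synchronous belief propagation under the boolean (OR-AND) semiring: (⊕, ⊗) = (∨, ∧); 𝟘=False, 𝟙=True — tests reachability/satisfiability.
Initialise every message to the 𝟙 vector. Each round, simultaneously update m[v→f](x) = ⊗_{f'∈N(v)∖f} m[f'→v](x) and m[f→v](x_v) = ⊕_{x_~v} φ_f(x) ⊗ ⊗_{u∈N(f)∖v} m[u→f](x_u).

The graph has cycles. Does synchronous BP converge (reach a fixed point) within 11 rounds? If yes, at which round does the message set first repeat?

init: all messages = 𝟙 over 2 values
r1 m[φ0→D] = [T, T]
r1 m[φ0→M] = [T, T]
r1 m[φ1→M] = [F, T]
r1 m[φ1→J] = [T, F]
r1 m[φ2→A] = [T, T]
r1 m[φ2→J] = [T, T]
r1 m[φ3→C] = [T, T]
r1 m[φ3→A] = [T, T]
r1 m[φ4→D] = [T, T]
r1 m[φ4→N] = [T, T]
r1 m[φ5→H] = [T, T]
r1 m[φ5→M] = [T, T]
r1 m[φ6→B] = [T, T]
r1 m[φ6→M] = [T, T]
r1 m[φ7→B] = [T, F]
r1 m[φ7→J] = [F, T]
r1 m[D→φ0] = [T, T]
r1 m[D→φ4] = [T, T]
r1 m[H→φ5] = [T, T]
r1 m[B→φ6] = [T, T]
r1 m[B→φ7] = [T, T]
r1 m[N→φ4] = [T, T]
r1 m[C→φ3] = [T, T]
r1 m[M→φ0] = [T, T]
r1 m[M→φ1] = [T, T]
r1 m[M→φ5] = [T, T]
r1 m[M→φ6] = [T, T]
r1 m[A→φ2] = [T, T]
r1 m[A→φ3] = [T, T]
r1 m[J→φ1] = [T, T]
r1 m[J→φ2] = [T, T]
r1 m[J→φ7] = [T, T]
r2 m[φ0→D] = [T, T]
r2 m[φ0→M] = [T, T]
r2 m[φ1→M] = [F, T]
r2 m[φ1→J] = [T, F]
r2 m[φ2→A] = [T, T]
r2 m[φ2→J] = [T, T]
r2 m[φ3→C] = [T, T]
r2 m[φ3→A] = [T, T]
r2 m[φ4→D] = [T, T]
r2 m[φ4→N] = [T, T]
r2 m[φ5→H] = [T, T]
r2 m[φ5→M] = [T, T]
r2 m[φ6→B] = [T, T]
r2 m[φ6→M] = [T, T]
r2 m[φ7→B] = [T, F]
r2 m[φ7→J] = [F, T]
r2 m[D→φ0] = [T, T]
r2 m[D→φ4] = [T, T]
r2 m[H→φ5] = [T, T]
r2 m[B→φ6] = [T, F]
r2 m[B→φ7] = [T, T]
r2 m[N→φ4] = [T, T]
r2 m[C→φ3] = [T, T]
r2 m[M→φ0] = [F, T]
r2 m[M→φ1] = [T, T]
r2 m[M→φ5] = [F, T]
r2 m[M→φ6] = [F, T]
r2 m[A→φ2] = [T, T]
r2 m[A→φ3] = [T, T]
r2 m[J→φ1] = [F, T]
r2 m[J→φ2] = [F, F]
r2 m[J→φ7] = [T, F]
r3 m[φ0→D] = [T, F]
r3 m[φ0→M] = [T, T]
r3 m[φ1→M] = [F, F]
r3 m[φ1→J] = [T, F]
r3 m[φ2→A] = [F, F]
r3 m[φ2→J] = [T, T]
r3 m[φ3→C] = [T, T]
r3 m[φ3→A] = [T, T]
r3 m[φ4→D] = [T, T]
r3 m[φ4→N] = [T, T]
r3 m[φ5→H] = [F, T]
r3 m[φ5→M] = [T, T]
r3 m[φ6→B] = [T, F]
r3 m[φ6→M] = [F, T]
r3 m[φ7→B] = [F, F]
r3 m[φ7→J] = [F, T]
r3 m[D→φ0] = [T, T]
r3 m[D→φ4] = [T, T]
r3 m[H→φ5] = [T, T]
r3 m[B→φ6] = [T, F]
r3 m[B→φ7] = [T, T]
r3 m[N→φ4] = [T, T]
r3 m[C→φ3] = [T, T]
r3 m[M→φ0] = [F, T]
r3 m[M→φ1] = [T, T]
r3 m[M→φ5] = [F, T]
r3 m[M→φ6] = [F, T]
r3 m[A→φ2] = [T, T]
r3 m[A→φ3] = [T, T]
r3 m[J→φ1] = [F, T]
r3 m[J→φ2] = [F, F]
r3 m[J→φ7] = [T, F]
r4 m[φ0→D] = [T, F]
r4 m[φ0→M] = [T, T]
r4 m[φ1→M] = [F, F]
r4 m[φ1→J] = [T, F]
r4 m[φ2→A] = [F, F]
r4 m[φ2→J] = [T, T]
r4 m[φ3→C] = [T, T]
r4 m[φ3→A] = [T, T]
r4 m[φ4→D] = [T, T]
r4 m[φ4→N] = [T, T]
r4 m[φ5→H] = [F, T]
r4 m[φ5→M] = [T, T]
r4 m[φ6→B] = [T, F]
r4 m[φ6→M] = [F, T]
r4 m[φ7→B] = [F, F]
r4 m[φ7→J] = [F, T]
r4 m[D→φ0] = [T, T]
r4 m[D→φ4] = [T, F]
r4 m[H→φ5] = [T, T]
r4 m[B→φ6] = [F, F]
r4 m[B→φ7] = [T, F]
r4 m[N→φ4] = [T, T]
r4 m[C→φ3] = [T, T]
r4 m[M→φ0] = [F, F]
r4 m[M→φ1] = [F, T]
r4 m[M→φ5] = [F, F]
r4 m[M→φ6] = [F, F]
r4 m[A→φ2] = [T, T]
r4 m[A→φ3] = [F, F]
r4 m[J→φ1] = [F, T]
r4 m[J→φ2] = [F, F]
r4 m[J→φ7] = [T, F]
r5 m[φ0→D] = [F, F]
r5 m[φ0→M] = [T, T]
r5 m[φ1→M] = [F, F]
r5 m[φ1→J] = [T, F]
r5 m[φ2→A] = [F, F]
r5 m[φ2→J] = [T, T]
r5 m[φ3→C] = [F, F]
r5 m[φ3→A] = [T, T]
r5 m[φ4→D] = [T, T]
r5 m[φ4→N] = [T, F]
r5 m[φ5→H] = [F, F]
r5 m[φ5→M] = [T, T]
r5 m[φ6→B] = [F, F]
r5 m[φ6→M] = [F, F]
r5 m[φ7→B] = [F, F]
r5 m[φ7→J] = [F, T]
r5 m[D→φ0] = [T, T]
r5 m[D→φ4] = [T, F]
r5 m[H→φ5] = [T, T]
r5 m[B→φ6] = [F, F]
r5 m[B→φ7] = [T, F]
r5 m[N→φ4] = [T, T]
r5 m[C→φ3] = [T, T]
r5 m[M→φ0] = [F, F]
r5 m[M→φ1] = [F, T]
r5 m[M→φ5] = [F, F]
r5 m[M→φ6] = [F, F]
r5 m[A→φ2] = [T, T]
r5 m[A→φ3] = [F, F]
r5 m[J→φ1] = [F, T]
r5 m[J→φ2] = [F, F]
r5 m[J→φ7] = [T, F]
r6 m[φ0→D] = [F, F]
r6 m[φ0→M] = [T, T]
r6 m[φ1→M] = [F, F]
r6 m[φ1→J] = [T, F]
r6 m[φ2→A] = [F, F]
r6 m[φ2→J] = [T, T]
r6 m[φ3→C] = [F, F]
r6 m[φ3→A] = [T, T]
r6 m[φ4→D] = [T, T]
r6 m[φ4→N] = [T, F]
r6 m[φ5→H] = [F, F]
r6 m[φ5→M] = [T, T]
r6 m[φ6→B] = [F, F]
r6 m[φ6→M] = [F, F]
r6 m[φ7→B] = [F, F]
r6 m[φ7→J] = [F, T]
r6 m[D→φ0] = [T, T]
r6 m[D→φ4] = [F, F]
r6 m[H→φ5] = [T, T]
r6 m[B→φ6] = [F, F]
r6 m[B→φ7] = [F, F]
r6 m[N→φ4] = [T, T]
r6 m[C→φ3] = [T, T]
r6 m[M→φ0] = [F, F]
r6 m[M→φ1] = [F, F]
r6 m[M→φ5] = [F, F]
r6 m[M→φ6] = [F, F]
r6 m[A→φ2] = [T, T]
r6 m[A→φ3] = [F, F]
r6 m[J→φ1] = [F, T]
r6 m[J→φ2] = [F, F]
r6 m[J→φ7] = [T, F]
r7 m[φ0→D] = [F, F]
r7 m[φ0→M] = [T, T]
r7 m[φ1→M] = [F, F]
r7 m[φ1→J] = [F, F]
r7 m[φ2→A] = [F, F]
r7 m[φ2→J] = [T, T]
r7 m[φ3→C] = [F, F]
r7 m[φ3→A] = [T, T]
r7 m[φ4→D] = [T, T]
r7 m[φ4→N] = [F, F]
r7 m[φ5→H] = [F, F]
r7 m[φ5→M] = [T, T]
r7 m[φ6→B] = [F, F]
r7 m[φ6→M] = [F, F]
r7 m[φ7→B] = [F, F]
r7 m[φ7→J] = [F, F]
r7 m[D→φ0] = [T, T]
r7 m[D→φ4] = [F, F]
r7 m[H→φ5] = [T, T]
r7 m[B→φ6] = [F, F]
r7 m[B→φ7] = [F, F]
r7 m[N→φ4] = [T, T]
r7 m[C→φ3] = [T, T]
r7 m[M→φ0] = [F, F]
r7 m[M→φ1] = [F, F]
r7 m[M→φ5] = [F, F]
r7 m[M→φ6] = [F, F]
r7 m[A→φ2] = [T, T]
r7 m[A→φ3] = [F, F]
r7 m[J→φ1] = [F, T]
r7 m[J→φ2] = [F, F]
r7 m[J→φ7] = [T, F]
r8 m[φ0→D] = [F, F]
r8 m[φ0→M] = [T, T]
r8 m[φ1→M] = [F, F]
r8 m[φ1→J] = [F, F]
r8 m[φ2→A] = [F, F]
r8 m[φ2→J] = [T, T]
r8 m[φ3→C] = [F, F]
r8 m[φ3→A] = [T, T]
r8 m[φ4→D] = [T, T]
r8 m[φ4→N] = [F, F]
r8 m[φ5→H] = [F, F]
r8 m[φ5→M] = [T, T]
r8 m[φ6→B] = [F, F]
r8 m[φ6→M] = [F, F]
r8 m[φ7→B] = [F, F]
r8 m[φ7→J] = [F, F]
r8 m[D→φ0] = [T, T]
r8 m[D→φ4] = [F, F]
r8 m[H→φ5] = [T, T]
r8 m[B→φ6] = [F, F]
r8 m[B→φ7] = [F, F]
r8 m[N→φ4] = [T, T]
r8 m[C→φ3] = [T, T]
r8 m[M→φ0] = [F, F]
r8 m[M→φ1] = [F, F]
r8 m[M→φ5] = [F, F]
r8 m[M→φ6] = [F, F]
r8 m[A→φ2] = [T, T]
r8 m[A→φ3] = [F, F]
r8 m[J→φ1] = [F, F]
r8 m[J→φ2] = [F, F]
r8 m[J→φ7] = [F, F]
r9 m[φ0→D] = [F, F]
r9 m[φ0→M] = [T, T]
r9 m[φ1→M] = [F, F]
r9 m[φ1→J] = [F, F]
r9 m[φ2→A] = [F, F]
r9 m[φ2→J] = [T, T]
r9 m[φ3→C] = [F, F]
r9 m[φ3→A] = [T, T]
r9 m[φ4→D] = [T, T]
r9 m[φ4→N] = [F, F]
r9 m[φ5→H] = [F, F]
r9 m[φ5→M] = [T, T]
r9 m[φ6→B] = [F, F]
r9 m[φ6→M] = [F, F]
r9 m[φ7→B] = [F, F]
r9 m[φ7→J] = [F, F]
r9 m[D→φ0] = [T, T]
r9 m[D→φ4] = [F, F]
r9 m[H→φ5] = [T, T]
r9 m[B→φ6] = [F, F]
r9 m[B→φ7] = [F, F]
r9 m[N→φ4] = [T, T]
r9 m[C→φ3] = [T, T]
r9 m[M→φ0] = [F, F]
r9 m[M→φ1] = [F, F]
r9 m[M→φ5] = [F, F]
r9 m[M→φ6] = [F, F]
r9 m[A→φ2] = [T, T]
r9 m[A→φ3] = [F, F]
r9 m[J→φ1] = [F, F]
r9 m[J→φ2] = [F, F]
r9 m[J→φ7] = [F, F]
fixed point reached at round 9
messages reach a fixed point at round 9

CONVERGED at round 9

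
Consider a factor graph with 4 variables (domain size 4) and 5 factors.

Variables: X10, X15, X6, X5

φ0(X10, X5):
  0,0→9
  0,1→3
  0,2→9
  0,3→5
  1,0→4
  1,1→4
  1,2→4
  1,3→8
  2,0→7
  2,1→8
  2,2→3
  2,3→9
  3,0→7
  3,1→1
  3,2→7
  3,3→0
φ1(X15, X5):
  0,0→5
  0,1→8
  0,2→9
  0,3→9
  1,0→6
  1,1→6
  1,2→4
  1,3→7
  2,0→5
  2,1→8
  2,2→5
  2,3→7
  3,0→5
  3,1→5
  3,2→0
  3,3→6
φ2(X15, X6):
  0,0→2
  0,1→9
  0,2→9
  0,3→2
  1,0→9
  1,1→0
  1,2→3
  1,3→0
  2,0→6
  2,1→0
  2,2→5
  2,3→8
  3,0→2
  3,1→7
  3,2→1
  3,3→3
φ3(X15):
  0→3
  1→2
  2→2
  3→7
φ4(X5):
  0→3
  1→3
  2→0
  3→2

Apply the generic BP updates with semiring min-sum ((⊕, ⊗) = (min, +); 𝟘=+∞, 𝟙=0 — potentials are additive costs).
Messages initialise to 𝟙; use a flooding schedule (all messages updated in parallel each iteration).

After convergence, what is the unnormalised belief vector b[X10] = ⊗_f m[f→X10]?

b[X10] = [14, 10, 9, 11]

init: all messages = 𝟙 over 4 values
r1 m[φ0→X10] = [3, 4, 3, 0]
r1 m[φ0→X5] = [4, 1, 3, 0]
r1 m[φ1→X15] = [5, 4, 5, 0]
r1 m[φ1→X5] = [5, 5, 0, 6]
r1 m[φ2→X15] = [2, 0, 0, 1]
r1 m[φ2→X6] = [2, 0, 1, 0]
r1 m[φ3→X15] = [3, 2, 2, 7]
r1 m[φ4→X5] = [3, 3, 0, 2]
r1 m[X10→φ0] = [0, 0, 0, 0]
r1 m[X15→φ1] = [0, 0, 0, 0]
r1 m[X15→φ2] = [0, 0, 0, 0]
r1 m[X15→φ3] = [0, 0, 0, 0]
r1 m[X6→φ2] = [0, 0, 0, 0]
r1 m[X5→φ0] = [0, 0, 0, 0]
r1 m[X5→φ1] = [0, 0, 0, 0]
r1 m[X5→φ4] = [0, 0, 0, 0]
r2 m[φ0→X10] = [3, 4, 3, 0]
r2 m[φ0→X5] = [4, 1, 3, 0]
r2 m[φ1→X15] = [5, 4, 5, 0]
r2 m[φ1→X5] = [5, 5, 0, 6]
r2 m[φ2→X15] = [2, 0, 0, 1]
r2 m[φ2→X6] = [2, 0, 1, 0]
r2 m[φ3→X15] = [3, 2, 2, 7]
r2 m[φ4→X5] = [3, 3, 0, 2]
r2 m[X10→φ0] = [0, 0, 0, 0]
r2 m[X15→φ1] = [5, 2, 2, 8]
r2 m[X15→φ2] = [8, 6, 7, 7]
r2 m[X15→φ3] = [7, 4, 5, 1]
r2 m[X6→φ2] = [0, 0, 0, 0]
r2 m[X5→φ0] = [8, 8, 0, 8]
r2 m[X5→φ1] = [7, 4, 3, 2]
r2 m[X5→φ4] = [9, 6, 3, 6]
r3 m[φ0→X10] = [9, 4, 3, 7]
r3 m[φ0→X5] = [4, 1, 3, 0]
r3 m[φ1→X15] = [11, 7, 8, 3]
r3 m[φ1→X5] = [7, 8, 6, 9]
r3 m[φ2→X15] = [2, 0, 0, 1]
r3 m[φ2→X6] = [9, 6, 8, 6]
r3 m[φ3→X15] = [3, 2, 2, 7]
r3 m[φ4→X5] = [3, 3, 0, 2]
r3 m[X10→φ0] = [0, 0, 0, 0]
r3 m[X15→φ1] = [5, 2, 2, 8]
r3 m[X15→φ2] = [8, 6, 7, 7]
r3 m[X15→φ3] = [7, 4, 5, 1]
r3 m[X6→φ2] = [0, 0, 0, 0]
r3 m[X5→φ0] = [8, 8, 0, 8]
r3 m[X5→φ1] = [7, 4, 3, 2]
r3 m[X5→φ4] = [9, 6, 3, 6]
r4 m[φ0→X10] = [9, 4, 3, 7]
r4 m[φ0→X5] = [4, 1, 3, 0]
r4 m[φ1→X15] = [11, 7, 8, 3]
r4 m[φ1→X5] = [7, 8, 6, 9]
r4 m[φ2→X15] = [2, 0, 0, 1]
r4 m[φ2→X6] = [9, 6, 8, 6]
r4 m[φ3→X15] = [3, 2, 2, 7]
r4 m[φ4→X5] = [3, 3, 0, 2]
r4 m[X10→φ0] = [0, 0, 0, 0]
r4 m[X15→φ1] = [5, 2, 2, 8]
r4 m[X15→φ2] = [14, 9, 10, 10]
r4 m[X15→φ3] = [13, 7, 8, 4]
r4 m[X6→φ2] = [0, 0, 0, 0]
r4 m[X5→φ0] = [10, 11, 6, 11]
r4 m[X5→φ1] = [7, 4, 3, 2]
r4 m[X5→φ4] = [11, 9, 9, 9]
r5 m[φ0→X10] = [14, 10, 9, 11]
r5 m[φ0→X5] = [4, 1, 3, 0]
r5 m[φ1→X15] = [11, 7, 8, 3]
r5 m[φ1→X5] = [7, 8, 6, 9]
r5 m[φ2→X15] = [2, 0, 0, 1]
r5 m[φ2→X6] = [12, 9, 11, 9]
r5 m[φ3→X15] = [3, 2, 2, 7]
r5 m[φ4→X5] = [3, 3, 0, 2]
r5 m[X10→φ0] = [0, 0, 0, 0]
r5 m[X15→φ1] = [5, 2, 2, 8]
r5 m[X15→φ2] = [14, 9, 10, 10]
r5 m[X15→φ3] = [13, 7, 8, 4]
r5 m[X6→φ2] = [0, 0, 0, 0]
r5 m[X5→φ0] = [10, 11, 6, 11]
r5 m[X5→φ1] = [7, 4, 3, 2]
r5 m[X5→φ4] = [11, 9, 9, 9]
r6 m[φ0→X10] = [14, 10, 9, 11]
r6 m[φ0→X5] = [4, 1, 3, 0]
r6 m[φ1→X15] = [11, 7, 8, 3]
r6 m[φ1→X5] = [7, 8, 6, 9]
r6 m[φ2→X15] = [2, 0, 0, 1]
r6 m[φ2→X6] = [12, 9, 11, 9]
r6 m[φ3→X15] = [3, 2, 2, 7]
r6 m[φ4→X5] = [3, 3, 0, 2]
r6 m[X10→φ0] = [0, 0, 0, 0]
r6 m[X15→φ1] = [5, 2, 2, 8]
r6 m[X15→φ2] = [14, 9, 10, 10]
r6 m[X15→φ3] = [13, 7, 8, 4]
r6 m[X6→φ2] = [0, 0, 0, 0]
r6 m[X5→φ0] = [10, 11, 6, 11]
r6 m[X5→φ1] = [7, 4, 3, 2]
r6 m[X5→φ4] = [11, 9, 9, 9]
fixed point reached at round 6
b[X10] = ⊗ incoming = [14, 10, 9, 11]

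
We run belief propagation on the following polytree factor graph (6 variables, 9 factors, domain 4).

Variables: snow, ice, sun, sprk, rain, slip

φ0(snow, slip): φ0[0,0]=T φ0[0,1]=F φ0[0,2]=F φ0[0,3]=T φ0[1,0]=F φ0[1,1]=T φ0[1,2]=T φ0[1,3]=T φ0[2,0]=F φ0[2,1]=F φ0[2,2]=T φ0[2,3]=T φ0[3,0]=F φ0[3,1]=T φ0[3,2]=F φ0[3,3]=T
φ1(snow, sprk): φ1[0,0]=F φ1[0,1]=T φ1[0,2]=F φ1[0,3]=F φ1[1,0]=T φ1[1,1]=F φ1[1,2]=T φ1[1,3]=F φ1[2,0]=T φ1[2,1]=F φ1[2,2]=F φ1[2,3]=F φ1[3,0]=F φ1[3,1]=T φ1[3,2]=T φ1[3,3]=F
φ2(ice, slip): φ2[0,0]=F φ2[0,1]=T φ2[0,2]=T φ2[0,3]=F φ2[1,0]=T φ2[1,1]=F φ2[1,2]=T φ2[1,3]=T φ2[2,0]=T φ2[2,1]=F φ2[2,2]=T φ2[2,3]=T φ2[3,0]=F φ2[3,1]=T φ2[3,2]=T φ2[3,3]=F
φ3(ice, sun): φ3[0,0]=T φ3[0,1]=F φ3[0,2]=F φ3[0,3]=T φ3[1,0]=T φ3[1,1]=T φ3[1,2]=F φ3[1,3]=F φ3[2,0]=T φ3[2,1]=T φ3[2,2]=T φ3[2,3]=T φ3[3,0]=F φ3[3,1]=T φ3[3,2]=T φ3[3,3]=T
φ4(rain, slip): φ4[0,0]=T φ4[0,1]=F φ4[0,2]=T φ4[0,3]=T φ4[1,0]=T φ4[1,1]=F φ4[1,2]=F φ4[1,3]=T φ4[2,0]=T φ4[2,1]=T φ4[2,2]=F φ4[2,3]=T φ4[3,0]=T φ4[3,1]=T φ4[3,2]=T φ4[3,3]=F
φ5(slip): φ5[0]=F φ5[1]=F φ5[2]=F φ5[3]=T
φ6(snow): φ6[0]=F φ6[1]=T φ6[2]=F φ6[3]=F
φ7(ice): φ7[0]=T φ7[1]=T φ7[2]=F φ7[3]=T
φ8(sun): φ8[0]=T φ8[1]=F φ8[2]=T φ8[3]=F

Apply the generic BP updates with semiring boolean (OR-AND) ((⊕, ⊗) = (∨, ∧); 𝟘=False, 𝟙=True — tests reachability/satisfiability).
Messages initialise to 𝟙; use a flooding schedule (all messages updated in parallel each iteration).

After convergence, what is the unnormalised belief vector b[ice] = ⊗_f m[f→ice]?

b[ice] = [F, T, F, F]

init: all messages = 𝟙 over 4 values
r1 m[φ0→snow] = [T, T, T, T]
r1 m[φ0→slip] = [T, T, T, T]
r1 m[φ1→snow] = [T, T, T, T]
r1 m[φ1→sprk] = [T, T, T, F]
r1 m[φ2→ice] = [T, T, T, T]
r1 m[φ2→slip] = [T, T, T, T]
r1 m[φ3→ice] = [T, T, T, T]
r1 m[φ3→sun] = [T, T, T, T]
r1 m[φ4→rain] = [T, T, T, T]
r1 m[φ4→slip] = [T, T, T, T]
r1 m[φ5→slip] = [F, F, F, T]
r1 m[φ6→snow] = [F, T, F, F]
r1 m[φ7→ice] = [T, T, F, T]
r1 m[φ8→sun] = [T, F, T, F]
r1 m[snow→φ0] = [T, T, T, T]
r1 m[snow→φ1] = [T, T, T, T]
r1 m[snow→φ6] = [T, T, T, T]
r1 m[ice→φ2] = [T, T, T, T]
r1 m[ice→φ3] = [T, T, T, T]
r1 m[ice→φ7] = [T, T, T, T]
r1 m[sun→φ3] = [T, T, T, T]
r1 m[sun→φ8] = [T, T, T, T]
r1 m[sprk→φ1] = [T, T, T, T]
r1 m[rain→φ4] = [T, T, T, T]
r1 m[slip→φ0] = [T, T, T, T]
r1 m[slip→φ2] = [T, T, T, T]
r1 m[slip→φ4] = [T, T, T, T]
r1 m[slip→φ5] = [T, T, T, T]
r2 m[φ0→snow] = [T, T, T, T]
r2 m[φ0→slip] = [T, T, T, T]
r2 m[φ1→snow] = [T, T, T, T]
r2 m[φ1→sprk] = [T, T, T, F]
r2 m[φ2→ice] = [T, T, T, T]
r2 m[φ2→slip] = [T, T, T, T]
r2 m[φ3→ice] = [T, T, T, T]
r2 m[φ3→sun] = [T, T, T, T]
r2 m[φ4→rain] = [T, T, T, T]
r2 m[φ4→slip] = [T, T, T, T]
r2 m[φ5→slip] = [F, F, F, T]
r2 m[φ6→snow] = [F, T, F, F]
r2 m[φ7→ice] = [T, T, F, T]
r2 m[φ8→sun] = [T, F, T, F]
r2 m[snow→φ0] = [F, T, F, F]
r2 m[snow→φ1] = [F, T, F, F]
r2 m[snow→φ6] = [T, T, T, T]
r2 m[ice→φ2] = [T, T, F, T]
r2 m[ice→φ3] = [T, T, F, T]
r2 m[ice→φ7] = [T, T, T, T]
r2 m[sun→φ3] = [T, F, T, F]
r2 m[sun→φ8] = [T, T, T, T]
r2 m[sprk→φ1] = [T, T, T, T]
r2 m[rain→φ4] = [T, T, T, T]
r2 m[slip→φ0] = [F, F, F, T]
r2 m[slip→φ2] = [F, F, F, T]
r2 m[slip→φ4] = [F, F, F, T]
r2 m[slip→φ5] = [T, T, T, T]
r3 m[φ0→snow] = [T, T, T, T]
r3 m[φ0→slip] = [F, T, T, T]
r3 m[φ1→snow] = [T, T, T, T]
r3 m[φ1→sprk] = [T, F, T, F]
r3 m[φ2→ice] = [F, T, T, F]
r3 m[φ2→slip] = [T, T, T, T]
r3 m[φ3→ice] = [T, T, T, T]
r3 m[φ3→sun] = [T, T, T, T]
r3 m[φ4→rain] = [T, T, T, F]
r3 m[φ4→slip] = [T, T, T, T]
r3 m[φ5→slip] = [F, F, F, T]
r3 m[φ6→snow] = [F, T, F, F]
r3 m[φ7→ice] = [T, T, F, T]
r3 m[φ8→sun] = [T, F, T, F]
r3 m[snow→φ0] = [F, T, F, F]
r3 m[snow→φ1] = [F, T, F, F]
r3 m[snow→φ6] = [T, T, T, T]
r3 m[ice→φ2] = [T, T, F, T]
r3 m[ice→φ3] = [T, T, F, T]
r3 m[ice→φ7] = [T, T, T, T]
r3 m[sun→φ3] = [T, F, T, F]
r3 m[sun→φ8] = [T, T, T, T]
r3 m[sprk→φ1] = [T, T, T, T]
r3 m[rain→φ4] = [T, T, T, T]
r3 m[slip→φ0] = [F, F, F, T]
r3 m[slip→φ2] = [F, F, F, T]
r3 m[slip→φ4] = [F, F, F, T]
r3 m[slip→φ5] = [T, T, T, T]
r4 m[φ0→snow] = [T, T, T, T]
r4 m[φ0→slip] = [F, T, T, T]
r4 m[φ1→snow] = [T, T, T, T]
r4 m[φ1→sprk] = [T, F, T, F]
r4 m[φ2→ice] = [F, T, T, F]
r4 m[φ2→slip] = [T, T, T, T]
r4 m[φ3→ice] = [T, T, T, T]
r4 m[φ3→sun] = [T, T, T, T]
r4 m[φ4→rain] = [T, T, T, F]
r4 m[φ4→slip] = [T, T, T, T]
r4 m[φ5→slip] = [F, F, F, T]
r4 m[φ6→snow] = [F, T, F, F]
r4 m[φ7→ice] = [T, T, F, T]
r4 m[φ8→sun] = [T, F, T, F]
r4 m[snow→φ0] = [F, T, F, F]
r4 m[snow→φ1] = [F, T, F, F]
r4 m[snow→φ6] = [T, T, T, T]
r4 m[ice→φ2] = [T, T, F, T]
r4 m[ice→φ3] = [F, T, F, F]
r4 m[ice→φ7] = [F, T, T, F]
r4 m[sun→φ3] = [T, F, T, F]
r4 m[sun→φ8] = [T, T, T, T]
r4 m[sprk→φ1] = [T, T, T, T]
r4 m[rain→φ4] = [T, T, T, T]
r4 m[slip→φ0] = [F, F, F, T]
r4 m[slip→φ2] = [F, F, F, T]
r4 m[slip→φ4] = [F, F, F, T]
r4 m[slip→φ5] = [F, T, T, T]
r5 m[φ0→snow] = [T, T, T, T]
r5 m[φ0→slip] = [F, T, T, T]
r5 m[φ1→snow] = [T, T, T, T]
r5 m[φ1→sprk] = [T, F, T, F]
r5 m[φ2→ice] = [F, T, T, F]
r5 m[φ2→slip] = [T, T, T, T]
r5 m[φ3→ice] = [T, T, T, T]
r5 m[φ3→sun] = [T, T, F, F]
r5 m[φ4→rain] = [T, T, T, F]
r5 m[φ4→slip] = [T, T, T, T]
r5 m[φ5→slip] = [F, F, F, T]
r5 m[φ6→snow] = [F, T, F, F]
r5 m[φ7→ice] = [T, T, F, T]
r5 m[φ8→sun] = [T, F, T, F]
r5 m[snow→φ0] = [F, T, F, F]
r5 m[snow→φ1] = [F, T, F, F]
r5 m[snow→φ6] = [T, T, T, T]
r5 m[ice→φ2] = [T, T, F, T]
r5 m[ice→φ3] = [F, T, F, F]
r5 m[ice→φ7] = [F, T, T, F]
r5 m[sun→φ3] = [T, F, T, F]
r5 m[sun→φ8] = [T, T, T, T]
r5 m[sprk→φ1] = [T, T, T, T]
r5 m[rain→φ4] = [T, T, T, T]
r5 m[slip→φ0] = [F, F, F, T]
r5 m[slip→φ2] = [F, F, F, T]
r5 m[slip→φ4] = [F, F, F, T]
r5 m[slip→φ5] = [F, T, T, T]
r6 m[φ0→snow] = [T, T, T, T]
r6 m[φ0→slip] = [F, T, T, T]
r6 m[φ1→snow] = [T, T, T, T]
r6 m[φ1→sprk] = [T, F, T, F]
r6 m[φ2→ice] = [F, T, T, F]
r6 m[φ2→slip] = [T, T, T, T]
r6 m[φ3→ice] = [T, T, T, T]
r6 m[φ3→sun] = [T, T, F, F]
r6 m[φ4→rain] = [T, T, T, F]
r6 m[φ4→slip] = [T, T, T, T]
r6 m[φ5→slip] = [F, F, F, T]
r6 m[φ6→snow] = [F, T, F, F]
r6 m[φ7→ice] = [T, T, F, T]
r6 m[φ8→sun] = [T, F, T, F]
r6 m[snow→φ0] = [F, T, F, F]
r6 m[snow→φ1] = [F, T, F, F]
r6 m[snow→φ6] = [T, T, T, T]
r6 m[ice→φ2] = [T, T, F, T]
r6 m[ice→φ3] = [F, T, F, F]
r6 m[ice→φ7] = [F, T, T, F]
r6 m[sun→φ3] = [T, F, T, F]
r6 m[sun→φ8] = [T, T, F, F]
r6 m[sprk→φ1] = [T, T, T, T]
r6 m[rain→φ4] = [T, T, T, T]
r6 m[slip→φ0] = [F, F, F, T]
r6 m[slip→φ2] = [F, F, F, T]
r6 m[slip→φ4] = [F, F, F, T]
r6 m[slip→φ5] = [F, T, T, T]
r7 m[φ0→snow] = [T, T, T, T]
r7 m[φ0→slip] = [F, T, T, T]
r7 m[φ1→snow] = [T, T, T, T]
r7 m[φ1→sprk] = [T, F, T, F]
r7 m[φ2→ice] = [F, T, T, F]
r7 m[φ2→slip] = [T, T, T, T]
r7 m[φ3→ice] = [T, T, T, T]
r7 m[φ3→sun] = [T, T, F, F]
r7 m[φ4→rain] = [T, T, T, F]
r7 m[φ4→slip] = [T, T, T, T]
r7 m[φ5→slip] = [F, F, F, T]
r7 m[φ6→snow] = [F, T, F, F]
r7 m[φ7→ice] = [T, T, F, T]
r7 m[φ8→sun] = [T, F, T, F]
r7 m[snow→φ0] = [F, T, F, F]
r7 m[snow→φ1] = [F, T, F, F]
r7 m[snow→φ6] = [T, T, T, T]
r7 m[ice→φ2] = [T, T, F, T]
r7 m[ice→φ3] = [F, T, F, F]
r7 m[ice→φ7] = [F, T, T, F]
r7 m[sun→φ3] = [T, F, T, F]
r7 m[sun→φ8] = [T, T, F, F]
r7 m[sprk→φ1] = [T, T, T, T]
r7 m[rain→φ4] = [T, T, T, T]
r7 m[slip→φ0] = [F, F, F, T]
r7 m[slip→φ2] = [F, F, F, T]
r7 m[slip→φ4] = [F, F, F, T]
r7 m[slip→φ5] = [F, T, T, T]
fixed point reached at round 7
b[ice] = ⊗ incoming = [F, T, F, F]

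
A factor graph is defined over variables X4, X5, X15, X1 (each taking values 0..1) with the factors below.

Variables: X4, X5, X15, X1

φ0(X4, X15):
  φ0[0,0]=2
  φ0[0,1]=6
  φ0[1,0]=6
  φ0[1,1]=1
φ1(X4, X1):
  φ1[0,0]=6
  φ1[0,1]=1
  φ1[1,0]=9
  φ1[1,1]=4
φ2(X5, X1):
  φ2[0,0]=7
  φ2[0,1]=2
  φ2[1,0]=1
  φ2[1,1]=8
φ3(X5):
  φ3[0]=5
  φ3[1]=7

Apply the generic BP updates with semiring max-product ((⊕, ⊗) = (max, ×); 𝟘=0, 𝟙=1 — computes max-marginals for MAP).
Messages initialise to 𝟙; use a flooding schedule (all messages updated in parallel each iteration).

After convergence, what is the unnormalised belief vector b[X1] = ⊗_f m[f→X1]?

b[X1] = [1890, 1344]

init: all messages = 𝟙 over 2 values
r1 m[φ0→X4] = [6, 6]
r1 m[φ0→X15] = [6, 6]
r1 m[φ1→X4] = [6, 9]
r1 m[φ1→X1] = [9, 4]
r1 m[φ2→X5] = [7, 8]
r1 m[φ2→X1] = [7, 8]
r1 m[φ3→X5] = [5, 7]
r1 m[X4→φ0] = [1, 1]
r1 m[X4→φ1] = [1, 1]
r1 m[X5→φ2] = [1, 1]
r1 m[X5→φ3] = [1, 1]
r1 m[X15→φ0] = [1, 1]
r1 m[X1→φ1] = [1, 1]
r1 m[X1→φ2] = [1, 1]
r2 m[φ0→X4] = [6, 6]
r2 m[φ0→X15] = [6, 6]
r2 m[φ1→X4] = [6, 9]
r2 m[φ1→X1] = [9, 4]
r2 m[φ2→X5] = [7, 8]
r2 m[φ2→X1] = [7, 8]
r2 m[φ3→X5] = [5, 7]
r2 m[X4→φ0] = [6, 9]
r2 m[X4→φ1] = [6, 6]
r2 m[X5→φ2] = [5, 7]
r2 m[X5→φ3] = [7, 8]
r2 m[X15→φ0] = [1, 1]
r2 m[X1→φ1] = [7, 8]
r2 m[X1→φ2] = [9, 4]
r3 m[φ0→X4] = [6, 6]
r3 m[φ0→X15] = [54, 36]
r3 m[φ1→X4] = [42, 63]
r3 m[φ1→X1] = [54, 24]
r3 m[φ2→X5] = [63, 32]
r3 m[φ2→X1] = [35, 56]
r3 m[φ3→X5] = [5, 7]
r3 m[X4→φ0] = [6, 9]
r3 m[X4→φ1] = [6, 6]
r3 m[X5→φ2] = [5, 7]
r3 m[X5→φ3] = [7, 8]
r3 m[X15→φ0] = [1, 1]
r3 m[X1→φ1] = [7, 8]
r3 m[X1→φ2] = [9, 4]
r4 m[φ0→X4] = [6, 6]
r4 m[φ0→X15] = [54, 36]
r4 m[φ1→X4] = [42, 63]
r4 m[φ1→X1] = [54, 24]
r4 m[φ2→X5] = [63, 32]
r4 m[φ2→X1] = [35, 56]
r4 m[φ3→X5] = [5, 7]
r4 m[X4→φ0] = [42, 63]
r4 m[X4→φ1] = [6, 6]
r4 m[X5→φ2] = [5, 7]
r4 m[X5→φ3] = [63, 32]
r4 m[X15→φ0] = [1, 1]
r4 m[X1→φ1] = [35, 56]
r4 m[X1→φ2] = [54, 24]
r5 m[φ0→X4] = [6, 6]
r5 m[φ0→X15] = [378, 252]
r5 m[φ1→X4] = [210, 315]
r5 m[φ1→X1] = [54, 24]
r5 m[φ2→X5] = [378, 192]
r5 m[φ2→X1] = [35, 56]
r5 m[φ3→X5] = [5, 7]
r5 m[X4→φ0] = [42, 63]
r5 m[X4→φ1] = [6, 6]
r5 m[X5→φ2] = [5, 7]
r5 m[X5→φ3] = [63, 32]
r5 m[X15→φ0] = [1, 1]
r5 m[X1→φ1] = [35, 56]
r5 m[X1→φ2] = [54, 24]
r6 m[φ0→X4] = [6, 6]
r6 m[φ0→X15] = [378, 252]
r6 m[φ1→X4] = [210, 315]
r6 m[φ1→X1] = [54, 24]
r6 m[φ2→X5] = [378, 192]
r6 m[φ2→X1] = [35, 56]
r6 m[φ3→X5] = [5, 7]
r6 m[X4→φ0] = [210, 315]
r6 m[X4→φ1] = [6, 6]
r6 m[X5→φ2] = [5, 7]
r6 m[X5→φ3] = [378, 192]
r6 m[X15→φ0] = [1, 1]
r6 m[X1→φ1] = [35, 56]
r6 m[X1→φ2] = [54, 24]
r7 m[φ0→X4] = [6, 6]
r7 m[φ0→X15] = [1890, 1260]
r7 m[φ1→X4] = [210, 315]
r7 m[φ1→X1] = [54, 24]
r7 m[φ2→X5] = [378, 192]
r7 m[φ2→X1] = [35, 56]
r7 m[φ3→X5] = [5, 7]
r7 m[X4→φ0] = [210, 315]
r7 m[X4→φ1] = [6, 6]
r7 m[X5→φ2] = [5, 7]
r7 m[X5→φ3] = [378, 192]
r7 m[X15→φ0] = [1, 1]
r7 m[X1→φ1] = [35, 56]
r7 m[X1→φ2] = [54, 24]
r8 m[φ0→X4] = [6, 6]
r8 m[φ0→X15] = [1890, 1260]
r8 m[φ1→X4] = [210, 315]
r8 m[φ1→X1] = [54, 24]
r8 m[φ2→X5] = [378, 192]
r8 m[φ2→X1] = [35, 56]
r8 m[φ3→X5] = [5, 7]
r8 m[X4→φ0] = [210, 315]
r8 m[X4→φ1] = [6, 6]
r8 m[X5→φ2] = [5, 7]
r8 m[X5→φ3] = [378, 192]
r8 m[X15→φ0] = [1, 1]
r8 m[X1→φ1] = [35, 56]
r8 m[X1→φ2] = [54, 24]
fixed point reached at round 8
b[X1] = ⊗ incoming = [1890, 1344]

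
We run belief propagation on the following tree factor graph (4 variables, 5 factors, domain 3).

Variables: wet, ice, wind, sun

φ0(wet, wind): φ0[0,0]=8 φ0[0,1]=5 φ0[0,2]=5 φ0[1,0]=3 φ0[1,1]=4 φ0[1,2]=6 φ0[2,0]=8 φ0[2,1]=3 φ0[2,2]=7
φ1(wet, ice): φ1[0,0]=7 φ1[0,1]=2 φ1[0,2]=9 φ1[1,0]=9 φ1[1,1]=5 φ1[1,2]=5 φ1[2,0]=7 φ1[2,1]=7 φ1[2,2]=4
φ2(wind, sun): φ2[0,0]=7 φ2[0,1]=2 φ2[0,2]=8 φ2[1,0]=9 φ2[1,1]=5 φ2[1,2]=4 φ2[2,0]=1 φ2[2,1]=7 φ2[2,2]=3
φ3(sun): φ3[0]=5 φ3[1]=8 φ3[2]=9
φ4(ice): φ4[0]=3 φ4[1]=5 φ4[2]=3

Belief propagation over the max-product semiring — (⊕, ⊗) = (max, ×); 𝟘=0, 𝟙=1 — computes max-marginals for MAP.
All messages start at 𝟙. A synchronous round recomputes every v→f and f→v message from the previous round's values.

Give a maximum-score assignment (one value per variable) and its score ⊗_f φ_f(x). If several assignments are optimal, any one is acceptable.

assignment: (wet=2, ice=1, wind=0, sun=2); score = 20160

init: all messages = 𝟙 over 3 values
r1 m[φ0→wet] = [8, 6, 8]
r1 m[φ0→wind] = [8, 5, 7]
r1 m[φ1→wet] = [9, 9, 7]
r1 m[φ1→ice] = [9, 7, 9]
r1 m[φ2→wind] = [8, 9, 7]
r1 m[φ2→sun] = [9, 7, 8]
r1 m[φ3→sun] = [5, 8, 9]
r1 m[φ4→ice] = [3, 5, 3]
r1 m[wet→φ0] = [1, 1, 1]
r1 m[wet→φ1] = [1, 1, 1]
r1 m[ice→φ1] = [1, 1, 1]
r1 m[ice→φ4] = [1, 1, 1]
r1 m[wind→φ0] = [1, 1, 1]
r1 m[wind→φ2] = [1, 1, 1]
r1 m[sun→φ2] = [1, 1, 1]
r1 m[sun→φ3] = [1, 1, 1]
r2 m[φ0→wet] = [8, 6, 8]
r2 m[φ0→wind] = [8, 5, 7]
r2 m[φ1→wet] = [9, 9, 7]
r2 m[φ1→ice] = [9, 7, 9]
r2 m[φ2→wind] = [8, 9, 7]
r2 m[φ2→sun] = [9, 7, 8]
r2 m[φ3→sun] = [5, 8, 9]
r2 m[φ4→ice] = [3, 5, 3]
r2 m[wet→φ0] = [9, 9, 7]
r2 m[wet→φ1] = [8, 6, 8]
r2 m[ice→φ1] = [3, 5, 3]
r2 m[ice→φ4] = [9, 7, 9]
r2 m[wind→φ0] = [8, 9, 7]
r2 m[wind→φ2] = [8, 5, 7]
r2 m[sun→φ2] = [5, 8, 9]
r2 m[sun→φ3] = [9, 7, 8]
r3 m[φ0→wet] = [64, 42, 64]
r3 m[φ0→wind] = [72, 45, 54]
r3 m[φ1→wet] = [27, 27, 35]
r3 m[φ1→ice] = [56, 56, 72]
r3 m[φ2→wind] = [72, 45, 56]
r3 m[φ2→sun] = [56, 49, 64]
r3 m[φ3→sun] = [5, 8, 9]
r3 m[φ4→ice] = [3, 5, 3]
r3 m[wet→φ0] = [9, 9, 7]
r3 m[wet→φ1] = [8, 6, 8]
r3 m[ice→φ1] = [3, 5, 3]
r3 m[ice→φ4] = [9, 7, 9]
r3 m[wind→φ0] = [8, 9, 7]
r3 m[wind→φ2] = [8, 5, 7]
r3 m[sun→φ2] = [5, 8, 9]
r3 m[sun→φ3] = [9, 7, 8]
r4 m[φ0→wet] = [64, 42, 64]
r4 m[φ0→wind] = [72, 45, 54]
r4 m[φ1→wet] = [27, 27, 35]
r4 m[φ1→ice] = [56, 56, 72]
r4 m[φ2→wind] = [72, 45, 56]
r4 m[φ2→sun] = [56, 49, 64]
r4 m[φ3→sun] = [5, 8, 9]
r4 m[φ4→ice] = [3, 5, 3]
r4 m[wet→φ0] = [27, 27, 35]
r4 m[wet→φ1] = [64, 42, 64]
r4 m[ice→φ1] = [3, 5, 3]
r4 m[ice→φ4] = [56, 56, 72]
r4 m[wind→φ0] = [72, 45, 56]
r4 m[wind→φ2] = [72, 45, 54]
r4 m[sun→φ2] = [5, 8, 9]
r4 m[sun→φ3] = [56, 49, 64]
r5 m[φ0→wet] = [576, 336, 576]
r5 m[φ0→wind] = [280, 135, 245]
r5 m[φ1→wet] = [27, 27, 35]
r5 m[φ1→ice] = [448, 448, 576]
r5 m[φ2→wind] = [72, 45, 56]
r5 m[φ2→sun] = [504, 378, 576]
r5 m[φ3→sun] = [5, 8, 9]
r5 m[φ4→ice] = [3, 5, 3]
r5 m[wet→φ0] = [27, 27, 35]
r5 m[wet→φ1] = [64, 42, 64]
r5 m[ice→φ1] = [3, 5, 3]
r5 m[ice→φ4] = [56, 56, 72]
r5 m[wind→φ0] = [72, 45, 56]
r5 m[wind→φ2] = [72, 45, 54]
r5 m[sun→φ2] = [5, 8, 9]
r5 m[sun→φ3] = [56, 49, 64]
r6 m[φ0→wet] = [576, 336, 576]
r6 m[φ0→wind] = [280, 135, 245]
r6 m[φ1→wet] = [27, 27, 35]
r6 m[φ1→ice] = [448, 448, 576]
r6 m[φ2→wind] = [72, 45, 56]
r6 m[φ2→sun] = [504, 378, 576]
r6 m[φ3→sun] = [5, 8, 9]
r6 m[φ4→ice] = [3, 5, 3]
r6 m[wet→φ0] = [27, 27, 35]
r6 m[wet→φ1] = [576, 336, 576]
r6 m[ice→φ1] = [3, 5, 3]
r6 m[ice→φ4] = [448, 448, 576]
r6 m[wind→φ0] = [72, 45, 56]
r6 m[wind→φ2] = [280, 135, 245]
r6 m[sun→φ2] = [5, 8, 9]
r6 m[sun→φ3] = [504, 378, 576]
r7 m[φ0→wet] = [576, 336, 576]
r7 m[φ0→wind] = [280, 135, 245]
r7 m[φ1→wet] = [27, 27, 35]
r7 m[φ1→ice] = [4032, 4032, 5184]
r7 m[φ2→wind] = [72, 45, 56]
r7 m[φ2→sun] = [1960, 1715, 2240]
r7 m[φ3→sun] = [5, 8, 9]
r7 m[φ4→ice] = [3, 5, 3]
r7 m[wet→φ0] = [27, 27, 35]
r7 m[wet→φ1] = [576, 336, 576]
r7 m[ice→φ1] = [3, 5, 3]
r7 m[ice→φ4] = [448, 448, 576]
r7 m[wind→φ0] = [72, 45, 56]
r7 m[wind→φ2] = [280, 135, 245]
r7 m[sun→φ2] = [5, 8, 9]
r7 m[sun→φ3] = [504, 378, 576]
r8 m[φ0→wet] = [576, 336, 576]
r8 m[φ0→wind] = [280, 135, 245]
r8 m[φ1→wet] = [27, 27, 35]
r8 m[φ1→ice] = [4032, 4032, 5184]
r8 m[φ2→wind] = [72, 45, 56]
r8 m[φ2→sun] = [1960, 1715, 2240]
r8 m[φ3→sun] = [5, 8, 9]
r8 m[φ4→ice] = [3, 5, 3]
r8 m[wet→φ0] = [27, 27, 35]
r8 m[wet→φ1] = [576, 336, 576]
r8 m[ice→φ1] = [3, 5, 3]
r8 m[ice→φ4] = [4032, 4032, 5184]
r8 m[wind→φ0] = [72, 45, 56]
r8 m[wind→φ2] = [280, 135, 245]
r8 m[sun→φ2] = [5, 8, 9]
r8 m[sun→φ3] = [1960, 1715, 2240]
r9 m[φ0→wet] = [576, 336, 576]
r9 m[φ0→wind] = [280, 135, 245]
r9 m[φ1→wet] = [27, 27, 35]
r9 m[φ1→ice] = [4032, 4032, 5184]
r9 m[φ2→wind] = [72, 45, 56]
r9 m[φ2→sun] = [1960, 1715, 2240]
r9 m[φ3→sun] = [5, 8, 9]
r9 m[φ4→ice] = [3, 5, 3]
r9 m[wet→φ0] = [27, 27, 35]
r9 m[wet→φ1] = [576, 336, 576]
r9 m[ice→φ1] = [3, 5, 3]
r9 m[ice→φ4] = [4032, 4032, 5184]
r9 m[wind→φ0] = [72, 45, 56]
r9 m[wind→φ2] = [280, 135, 245]
r9 m[sun→φ2] = [5, 8, 9]
r9 m[sun→φ3] = [1960, 1715, 2240]
fixed point reached at round 9
traceback from wet: (wet=2, ice=1, wind=0, sun=2), score=20160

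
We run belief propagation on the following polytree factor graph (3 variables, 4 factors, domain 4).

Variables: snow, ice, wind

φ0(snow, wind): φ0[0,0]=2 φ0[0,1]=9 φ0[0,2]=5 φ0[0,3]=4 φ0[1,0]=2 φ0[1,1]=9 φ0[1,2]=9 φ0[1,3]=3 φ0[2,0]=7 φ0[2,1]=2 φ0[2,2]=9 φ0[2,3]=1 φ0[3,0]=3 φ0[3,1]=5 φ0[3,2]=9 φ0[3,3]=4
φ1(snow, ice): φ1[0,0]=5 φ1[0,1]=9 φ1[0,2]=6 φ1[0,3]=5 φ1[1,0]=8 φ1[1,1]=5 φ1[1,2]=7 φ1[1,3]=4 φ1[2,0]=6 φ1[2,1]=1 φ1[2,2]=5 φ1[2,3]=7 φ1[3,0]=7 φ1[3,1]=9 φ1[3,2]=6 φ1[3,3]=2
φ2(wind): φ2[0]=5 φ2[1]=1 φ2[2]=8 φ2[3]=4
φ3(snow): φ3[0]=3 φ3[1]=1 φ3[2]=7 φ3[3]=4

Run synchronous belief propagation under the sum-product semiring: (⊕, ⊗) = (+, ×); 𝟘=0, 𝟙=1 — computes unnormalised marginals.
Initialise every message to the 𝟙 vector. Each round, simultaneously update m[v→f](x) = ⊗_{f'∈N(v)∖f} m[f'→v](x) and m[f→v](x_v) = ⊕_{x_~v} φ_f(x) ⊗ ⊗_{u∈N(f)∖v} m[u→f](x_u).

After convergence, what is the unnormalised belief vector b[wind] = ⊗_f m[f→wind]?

init: all messages = 𝟙 over 4 values
r1 m[φ0→snow] = [20, 23, 19, 21]
r1 m[φ0→wind] = [14, 25, 32, 12]
r1 m[φ1→snow] = [25, 24, 19, 24]
r1 m[φ1→ice] = [26, 24, 24, 18]
r1 m[φ2→wind] = [5, 1, 8, 4]
r1 m[φ3→snow] = [3, 1, 7, 4]
r1 m[snow→φ0] = [1, 1, 1, 1]
r1 m[snow→φ1] = [1, 1, 1, 1]
r1 m[snow→φ3] = [1, 1, 1, 1]
r1 m[ice→φ1] = [1, 1, 1, 1]
r1 m[wind→φ0] = [1, 1, 1, 1]
r1 m[wind→φ2] = [1, 1, 1, 1]
r2 m[φ0→snow] = [20, 23, 19, 21]
r2 m[φ0→wind] = [14, 25, 32, 12]
r2 m[φ1→snow] = [25, 24, 19, 24]
r2 m[φ1→ice] = [26, 24, 24, 18]
r2 m[φ2→wind] = [5, 1, 8, 4]
r2 m[φ3→snow] = [3, 1, 7, 4]
r2 m[snow→φ0] = [75, 24, 133, 96]
r2 m[snow→φ1] = [60, 23, 133, 84]
r2 m[snow→φ3] = [500, 552, 361, 504]
r2 m[ice→φ1] = [1, 1, 1, 1]
r2 m[wind→φ0] = [5, 1, 8, 4]
r2 m[wind→φ2] = [14, 25, 32, 12]
r3 m[φ0→snow] = [75, 103, 113, 108]
r3 m[φ0→wind] = [1417, 1637, 2652, 889]
r3 m[φ1→snow] = [25, 24, 19, 24]
r3 m[φ1→ice] = [1870, 1544, 1690, 1491]
r3 m[φ2→wind] = [5, 1, 8, 4]
r3 m[φ3→snow] = [3, 1, 7, 4]
r3 m[snow→φ0] = [75, 24, 133, 96]
r3 m[snow→φ1] = [60, 23, 133, 84]
r3 m[snow→φ3] = [500, 552, 361, 504]
r3 m[ice→φ1] = [1, 1, 1, 1]
r3 m[wind→φ0] = [5, 1, 8, 4]
r3 m[wind→φ2] = [14, 25, 32, 12]
r4 m[φ0→snow] = [75, 103, 113, 108]
r4 m[φ0→wind] = [1417, 1637, 2652, 889]
r4 m[φ1→snow] = [25, 24, 19, 24]
r4 m[φ1→ice] = [1870, 1544, 1690, 1491]
r4 m[φ2→wind] = [5, 1, 8, 4]
r4 m[φ3→snow] = [3, 1, 7, 4]
r4 m[snow→φ0] = [75, 24, 133, 96]
r4 m[snow→φ1] = [225, 103, 791, 432]
r4 m[snow→φ3] = [1875, 2472, 2147, 2592]
r4 m[ice→φ1] = [1, 1, 1, 1]
r4 m[wind→φ0] = [5, 1, 8, 4]
r4 m[wind→φ2] = [1417, 1637, 2652, 889]
r5 m[φ0→snow] = [75, 103, 113, 108]
r5 m[φ0→wind] = [1417, 1637, 2652, 889]
r5 m[φ1→snow] = [25, 24, 19, 24]
r5 m[φ1→ice] = [9719, 7219, 8618, 7938]
r5 m[φ2→wind] = [5, 1, 8, 4]
r5 m[φ3→snow] = [3, 1, 7, 4]
r5 m[snow→φ0] = [75, 24, 133, 96]
r5 m[snow→φ1] = [225, 103, 791, 432]
r5 m[snow→φ3] = [1875, 2472, 2147, 2592]
r5 m[ice→φ1] = [1, 1, 1, 1]
r5 m[wind→φ0] = [5, 1, 8, 4]
r5 m[wind→φ2] = [1417, 1637, 2652, 889]
r6 m[φ0→snow] = [75, 103, 113, 108]
r6 m[φ0→wind] = [1417, 1637, 2652, 889]
r6 m[φ1→snow] = [25, 24, 19, 24]
r6 m[φ1→ice] = [9719, 7219, 8618, 7938]
r6 m[φ2→wind] = [5, 1, 8, 4]
r6 m[φ3→snow] = [3, 1, 7, 4]
r6 m[snow→φ0] = [75, 24, 133, 96]
r6 m[snow→φ1] = [225, 103, 791, 432]
r6 m[snow→φ3] = [1875, 2472, 2147, 2592]
r6 m[ice→φ1] = [1, 1, 1, 1]
r6 m[wind→φ0] = [5, 1, 8, 4]
r6 m[wind→φ2] = [1417, 1637, 2652, 889]
fixed point reached at round 6
b[wind] = ⊗ incoming = [7085, 1637, 21216, 3556]

b[wind] = [7085, 1637, 21216, 3556]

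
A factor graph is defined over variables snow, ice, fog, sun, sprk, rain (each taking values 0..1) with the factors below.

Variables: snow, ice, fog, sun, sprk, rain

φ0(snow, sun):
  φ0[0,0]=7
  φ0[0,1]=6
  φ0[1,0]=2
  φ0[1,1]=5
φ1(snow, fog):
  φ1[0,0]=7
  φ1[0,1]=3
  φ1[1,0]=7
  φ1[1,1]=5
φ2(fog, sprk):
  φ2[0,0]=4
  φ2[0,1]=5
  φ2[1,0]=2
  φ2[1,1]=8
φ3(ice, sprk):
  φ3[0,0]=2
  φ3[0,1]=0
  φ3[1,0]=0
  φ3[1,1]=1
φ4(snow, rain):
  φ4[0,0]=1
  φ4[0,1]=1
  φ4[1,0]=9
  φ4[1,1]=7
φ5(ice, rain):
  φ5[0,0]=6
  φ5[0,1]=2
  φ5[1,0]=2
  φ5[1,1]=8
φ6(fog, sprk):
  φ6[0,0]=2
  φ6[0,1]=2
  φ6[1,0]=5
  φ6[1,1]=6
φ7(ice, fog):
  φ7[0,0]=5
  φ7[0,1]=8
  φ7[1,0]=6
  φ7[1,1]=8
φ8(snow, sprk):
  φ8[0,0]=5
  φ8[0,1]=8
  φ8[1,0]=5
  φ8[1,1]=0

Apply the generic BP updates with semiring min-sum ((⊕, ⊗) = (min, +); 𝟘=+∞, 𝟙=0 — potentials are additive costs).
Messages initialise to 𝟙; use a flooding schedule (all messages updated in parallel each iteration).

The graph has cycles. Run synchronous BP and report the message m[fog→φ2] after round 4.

init: all messages = 𝟙 over 2 values
r1 m[φ0→snow] = [6, 2]
r1 m[φ0→sun] = [2, 5]
r1 m[φ1→snow] = [3, 5]
r1 m[φ1→fog] = [7, 3]
r1 m[φ2→fog] = [4, 2]
r1 m[φ2→sprk] = [2, 5]
r1 m[φ3→ice] = [0, 0]
r1 m[φ3→sprk] = [0, 0]
r1 m[φ4→snow] = [1, 7]
r1 m[φ4→rain] = [1, 1]
r1 m[φ5→ice] = [2, 2]
r1 m[φ5→rain] = [2, 2]
r1 m[φ6→fog] = [2, 5]
r1 m[φ6→sprk] = [2, 2]
r1 m[φ7→ice] = [5, 6]
r1 m[φ7→fog] = [5, 8]
r1 m[φ8→snow] = [5, 0]
r1 m[φ8→sprk] = [5, 0]
r1 m[snow→φ0] = [0, 0]
r1 m[snow→φ1] = [0, 0]
r1 m[snow→φ4] = [0, 0]
r1 m[snow→φ8] = [0, 0]
r1 m[ice→φ3] = [0, 0]
r1 m[ice→φ5] = [0, 0]
r1 m[ice→φ7] = [0, 0]
r1 m[fog→φ1] = [0, 0]
r1 m[fog→φ2] = [0, 0]
r1 m[fog→φ6] = [0, 0]
r1 m[fog→φ7] = [0, 0]
r1 m[sun→φ0] = [0, 0]
r1 m[sprk→φ2] = [0, 0]
r1 m[sprk→φ3] = [0, 0]
r1 m[sprk→φ6] = [0, 0]
r1 m[sprk→φ8] = [0, 0]
r1 m[rain→φ4] = [0, 0]
r1 m[rain→φ5] = [0, 0]
r2 m[φ0→snow] = [6, 2]
r2 m[φ0→sun] = [2, 5]
r2 m[φ1→snow] = [3, 5]
r2 m[φ1→fog] = [7, 3]
r2 m[φ2→fog] = [4, 2]
r2 m[φ2→sprk] = [2, 5]
r2 m[φ3→ice] = [0, 0]
r2 m[φ3→sprk] = [0, 0]
r2 m[φ4→snow] = [1, 7]
r2 m[φ4→rain] = [1, 1]
r2 m[φ5→ice] = [2, 2]
r2 m[φ5→rain] = [2, 2]
r2 m[φ6→fog] = [2, 5]
r2 m[φ6→sprk] = [2, 2]
r2 m[φ7→ice] = [5, 6]
r2 m[φ7→fog] = [5, 8]
r2 m[φ8→snow] = [5, 0]
r2 m[φ8→sprk] = [5, 0]
r2 m[snow→φ0] = [9, 12]
r2 m[snow→φ1] = [12, 9]
r2 m[snow→φ4] = [14, 7]
r2 m[snow→φ8] = [10, 14]
r2 m[ice→φ3] = [7, 8]
r2 m[ice→φ5] = [5, 6]
r2 m[ice→φ7] = [2, 2]
r2 m[fog→φ1] = [11, 15]
r2 m[fog→φ2] = [14, 16]
r2 m[fog→φ6] = [16, 13]
r2 m[fog→φ7] = [13, 10]
r2 m[sun→φ0] = [0, 0]
r2 m[sprk→φ2] = [7, 2]
r2 m[sprk→φ3] = [9, 7]
r2 m[sprk→φ6] = [7, 5]
r2 m[sprk→φ8] = [4, 7]
r2 m[rain→φ4] = [2, 2]
r2 m[rain→φ5] = [1, 1]
r3 m[φ0→snow] = [6, 2]
r3 m[φ0→sun] = [14, 15]
r3 m[φ1→snow] = [18, 18]
r3 m[φ1→fog] = [16, 14]
r3 m[φ2→fog] = [7, 9]
r3 m[φ2→sprk] = [18, 19]
r3 m[φ3→ice] = [7, 8]
r3 m[φ3→sprk] = [8, 7]
r3 m[φ4→snow] = [3, 9]
r3 m[φ4→rain] = [15, 14]
r3 m[φ5→ice] = [3, 3]
r3 m[φ5→rain] = [8, 7]
r3 m[φ6→fog] = [7, 11]
r3 m[φ6→sprk] = [18, 18]
r3 m[φ7→ice] = [18, 18]
r3 m[φ7→fog] = [7, 10]
r3 m[φ8→snow] = [9, 7]
r3 m[φ8→sprk] = [15, 14]
r3 m[snow→φ0] = [9, 12]
r3 m[snow→φ1] = [12, 9]
r3 m[snow→φ4] = [14, 7]
r3 m[snow→φ8] = [10, 14]
r3 m[ice→φ3] = [7, 8]
r3 m[ice→φ5] = [5, 6]
r3 m[ice→φ7] = [2, 2]
r3 m[fog→φ1] = [11, 15]
r3 m[fog→φ2] = [14, 16]
r3 m[fog→φ6] = [16, 13]
r3 m[fog→φ7] = [13, 10]
r3 m[sun→φ0] = [0, 0]
r3 m[sprk→φ2] = [7, 2]
r3 m[sprk→φ3] = [9, 7]
r3 m[sprk→φ6] = [7, 5]
r3 m[sprk→φ8] = [4, 7]
r3 m[rain→φ4] = [2, 2]
r3 m[rain→φ5] = [1, 1]
r4 m[φ0→snow] = [6, 2]
r4 m[φ0→sun] = [14, 15]
r4 m[φ1→snow] = [18, 18]
r4 m[φ1→fog] = [16, 14]
r4 m[φ2→fog] = [7, 9]
r4 m[φ2→sprk] = [18, 19]
r4 m[φ3→ice] = [7, 8]
r4 m[φ3→sprk] = [8, 7]
r4 m[φ4→snow] = [3, 9]
r4 m[φ4→rain] = [15, 14]
r4 m[φ5→ice] = [3, 3]
r4 m[φ5→rain] = [8, 7]
r4 m[φ6→fog] = [7, 11]
r4 m[φ6→sprk] = [18, 18]
r4 m[φ7→ice] = [18, 18]
r4 m[φ7→fog] = [7, 10]
r4 m[φ8→snow] = [9, 7]
r4 m[φ8→sprk] = [15, 14]
r4 m[snow→φ0] = [30, 34]
r4 m[snow→φ1] = [18, 18]
r4 m[snow→φ4] = [33, 27]
r4 m[snow→φ8] = [27, 29]
r4 m[ice→φ3] = [21, 21]
r4 m[ice→φ5] = [25, 26]
r4 m[ice→φ7] = [10, 11]
r4 m[fog→φ1] = [21, 30]
r4 m[fog→φ2] = [30, 35]
r4 m[fog→φ6] = [30, 33]
r4 m[fog→φ7] = [30, 34]
r4 m[sun→φ0] = [0, 0]
r4 m[sprk→φ2] = [41, 39]
r4 m[sprk→φ3] = [51, 51]
r4 m[sprk→φ6] = [41, 40]
r4 m[sprk→φ8] = [44, 44]
r4 m[rain→φ4] = [8, 7]
r4 m[rain→φ5] = [15, 14]

message @ round 4 = [30, 35]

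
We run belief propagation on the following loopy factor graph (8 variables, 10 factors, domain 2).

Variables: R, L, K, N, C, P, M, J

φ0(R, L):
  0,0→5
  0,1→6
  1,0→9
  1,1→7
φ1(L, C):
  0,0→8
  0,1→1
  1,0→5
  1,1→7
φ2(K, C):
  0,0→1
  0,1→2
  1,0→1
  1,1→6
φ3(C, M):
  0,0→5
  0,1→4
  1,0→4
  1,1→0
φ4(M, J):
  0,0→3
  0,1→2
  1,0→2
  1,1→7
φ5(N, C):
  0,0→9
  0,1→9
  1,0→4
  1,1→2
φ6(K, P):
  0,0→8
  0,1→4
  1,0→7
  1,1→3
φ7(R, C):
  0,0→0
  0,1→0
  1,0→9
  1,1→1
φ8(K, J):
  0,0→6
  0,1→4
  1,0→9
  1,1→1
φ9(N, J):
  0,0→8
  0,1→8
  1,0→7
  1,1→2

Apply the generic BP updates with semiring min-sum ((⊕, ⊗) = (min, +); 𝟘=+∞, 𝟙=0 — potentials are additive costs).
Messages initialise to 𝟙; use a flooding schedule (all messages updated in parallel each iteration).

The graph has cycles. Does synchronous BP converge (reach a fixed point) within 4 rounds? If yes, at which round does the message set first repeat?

NOT CONVERGED within 4 rounds

init: all messages = 𝟙 over 2 values
r1 m[φ0→R] = [5, 7]
r1 m[φ0→L] = [5, 6]
r1 m[φ1→L] = [1, 5]
r1 m[φ1→C] = [5, 1]
r1 m[φ2→K] = [1, 1]
r1 m[φ2→C] = [1, 2]
r1 m[φ3→C] = [4, 0]
r1 m[φ3→M] = [4, 0]
r1 m[φ4→M] = [2, 2]
r1 m[φ4→J] = [2, 2]
r1 m[φ5→N] = [9, 2]
r1 m[φ5→C] = [4, 2]
r1 m[φ6→K] = [4, 3]
r1 m[φ6→P] = [7, 3]
r1 m[φ7→R] = [0, 1]
r1 m[φ7→C] = [0, 0]
r1 m[φ8→K] = [4, 1]
r1 m[φ8→J] = [6, 1]
r1 m[φ9→N] = [8, 2]
r1 m[φ9→J] = [7, 2]
r1 m[R→φ0] = [0, 0]
r1 m[R→φ7] = [0, 0]
r1 m[L→φ0] = [0, 0]
r1 m[L→φ1] = [0, 0]
r1 m[K→φ2] = [0, 0]
r1 m[K→φ6] = [0, 0]
r1 m[K→φ8] = [0, 0]
r1 m[N→φ5] = [0, 0]
r1 m[N→φ9] = [0, 0]
r1 m[C→φ1] = [0, 0]
r1 m[C→φ2] = [0, 0]
r1 m[C→φ3] = [0, 0]
r1 m[C→φ5] = [0, 0]
r1 m[C→φ7] = [0, 0]
r1 m[P→φ6] = [0, 0]
r1 m[M→φ3] = [0, 0]
r1 m[M→φ4] = [0, 0]
r1 m[J→φ4] = [0, 0]
r1 m[J→φ8] = [0, 0]
r1 m[J→φ9] = [0, 0]
r2 m[φ0→R] = [5, 7]
r2 m[φ0→L] = [5, 6]
r2 m[φ1→L] = [1, 5]
r2 m[φ1→C] = [5, 1]
r2 m[φ2→K] = [1, 1]
r2 m[φ2→C] = [1, 2]
r2 m[φ3→C] = [4, 0]
r2 m[φ3→M] = [4, 0]
r2 m[φ4→M] = [2, 2]
r2 m[φ4→J] = [2, 2]
r2 m[φ5→N] = [9, 2]
r2 m[φ5→C] = [4, 2]
r2 m[φ6→K] = [4, 3]
r2 m[φ6→P] = [7, 3]
r2 m[φ7→R] = [0, 1]
r2 m[φ7→C] = [0, 0]
r2 m[φ8→K] = [4, 1]
r2 m[φ8→J] = [6, 1]
r2 m[φ9→N] = [8, 2]
r2 m[φ9→J] = [7, 2]
r2 m[R→φ0] = [0, 1]
r2 m[R→φ7] = [5, 7]
r2 m[L→φ0] = [1, 5]
r2 m[L→φ1] = [5, 6]
r2 m[K→φ2] = [8, 4]
r2 m[K→φ6] = [5, 2]
r2 m[K→φ8] = [5, 4]
r2 m[N→φ5] = [8, 2]
r2 m[N→φ9] = [9, 2]
r2 m[C→φ1] = [9, 4]
r2 m[C→φ2] = [13, 3]
r2 m[C→φ3] = [10, 5]
r2 m[C→φ5] = [10, 3]
r2 m[C→φ7] = [14, 5]
r2 m[P→φ6] = [0, 0]
r2 m[M→φ3] = [2, 2]
r2 m[M→φ4] = [4, 0]
r2 m[J→φ4] = [13, 3]
r2 m[J→φ8] = [9, 4]
r2 m[J→φ9] = [8, 3]
r3 m[φ0→R] = [6, 10]
r3 m[φ0→L] = [5, 6]
r3 m[φ1→L] = [5, 11]
r3 m[φ1→C] = [11, 6]
r3 m[φ2→K] = [5, 9]
r3 m[φ2→C] = [5, 10]
r3 m[φ3→C] = [6, 2]
r3 m[φ3→M] = [9, 5]
r3 m[φ4→M] = [5, 10]
r3 m[φ4→J] = [2, 6]
r3 m[φ5→N] = [12, 5]
r3 m[φ5→C] = [6, 4]
r3 m[φ6→K] = [4, 3]
r3 m[φ6→P] = [9, 5]
r3 m[φ7→R] = [5, 6]
r3 m[φ7→C] = [5, 5]
r3 m[φ8→K] = [8, 5]
r3 m[φ8→J] = [11, 5]
r3 m[φ9→N] = [11, 5]
r3 m[φ9→J] = [9, 4]
r3 m[R→φ0] = [0, 1]
r3 m[R→φ7] = [5, 7]
r3 m[L→φ0] = [1, 5]
r3 m[L→φ1] = [5, 6]
r3 m[K→φ2] = [8, 4]
r3 m[K→φ6] = [5, 2]
r3 m[K→φ8] = [5, 4]
r3 m[N→φ5] = [8, 2]
r3 m[N→φ9] = [9, 2]
r3 m[C→φ1] = [9, 4]
r3 m[C→φ2] = [13, 3]
r3 m[C→φ3] = [10, 5]
r3 m[C→φ5] = [10, 3]
r3 m[C→φ7] = [14, 5]
r3 m[P→φ6] = [0, 0]
r3 m[M→φ3] = [2, 2]
r3 m[M→φ4] = [4, 0]
r3 m[J→φ4] = [13, 3]
r3 m[J→φ8] = [9, 4]
r3 m[J→φ9] = [8, 3]
r4 m[φ0→R] = [6, 10]
r4 m[φ0→L] = [5, 6]
r4 m[φ1→L] = [5, 11]
r4 m[φ1→C] = [11, 6]
r4 m[φ2→K] = [5, 9]
r4 m[φ2→C] = [5, 10]
r4 m[φ3→C] = [6, 2]
r4 m[φ3→M] = [9, 5]
r4 m[φ4→M] = [5, 10]
r4 m[φ4→J] = [2, 6]
r4 m[φ5→N] = [12, 5]
r4 m[φ5→C] = [6, 4]
r4 m[φ6→K] = [4, 3]
r4 m[φ6→P] = [9, 5]
r4 m[φ7→R] = [5, 6]
r4 m[φ7→C] = [5, 5]
r4 m[φ8→K] = [8, 5]
r4 m[φ8→J] = [11, 5]
r4 m[φ9→N] = [11, 5]
r4 m[φ9→J] = [9, 4]
r4 m[R→φ0] = [5, 6]
r4 m[R→φ7] = [6, 10]
r4 m[L→φ0] = [5, 11]
r4 m[L→φ1] = [5, 6]
r4 m[K→φ2] = [12, 8]
r4 m[K→φ6] = [13, 14]
r4 m[K→φ8] = [9, 12]
r4 m[N→φ5] = [11, 5]
r4 m[N→φ9] = [12, 5]
r4 m[C→φ1] = [22, 21]
r4 m[C→φ2] = [28, 17]
r4 m[C→φ3] = [27, 25]
r4 m[C→φ5] = [27, 23]
r4 m[C→φ7] = [28, 22]
r4 m[P→φ6] = [0, 0]
r4 m[M→φ3] = [5, 10]
r4 m[M→φ4] = [9, 5]
r4 m[J→φ4] = [20, 9]
r4 m[J→φ8] = [11, 10]
r4 m[J→φ9] = [13, 11]
no fixed point within 4 rounds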